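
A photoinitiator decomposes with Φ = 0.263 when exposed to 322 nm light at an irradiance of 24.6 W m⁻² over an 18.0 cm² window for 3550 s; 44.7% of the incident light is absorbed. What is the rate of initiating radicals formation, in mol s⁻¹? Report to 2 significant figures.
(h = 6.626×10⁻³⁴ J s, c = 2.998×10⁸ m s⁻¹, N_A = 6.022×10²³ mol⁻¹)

1.4×10⁻⁸ mol s⁻¹

Photon energy at 322 nm: hc/λ = (6.626×10⁻³⁴)(2.998×10⁸)/(322×10⁻⁹) = 6.169×10⁻¹⁹ J.
Energy delivered: (24.6 W m⁻²)(18.0×10⁻⁴ m²)(3550 s) = 157.2 J.
Photons incident: 157.2 / 6.169×10⁻¹⁹ = 2.548×10²⁰, i.e. 2.548×10²⁰/6.022×10²³ = 4.231×10⁻⁴ mol.
Photons absorbed: 0.447 × 4.231×10⁻⁴ = 1.891×10⁻⁴ mol.
Product formed: 0.263 × 1.891×10⁻⁴ = 4.973×10⁻⁵ mol.
Rate: 4.973×10⁻⁵ / 3550 s = 1.4×10⁻⁸ mol s⁻¹.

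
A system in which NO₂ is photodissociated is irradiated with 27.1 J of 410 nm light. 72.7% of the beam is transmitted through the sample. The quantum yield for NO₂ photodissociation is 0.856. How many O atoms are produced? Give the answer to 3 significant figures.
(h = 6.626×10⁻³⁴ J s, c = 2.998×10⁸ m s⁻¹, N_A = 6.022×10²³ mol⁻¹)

1.31×10¹⁹ atoms

Photon energy at 410 nm: hc/λ = (6.626×10⁻³⁴)(2.998×10⁸)/(410×10⁻⁹) = 4.845×10⁻¹⁹ J.
Photons incident: 27.1 / 4.845×10⁻¹⁹ = 5.593×10¹⁹, i.e. 5.593×10¹⁹/6.022×10²³ = 9.288×10⁻⁵ mol.
Fraction absorbed: 1 − 72.7/100 = 0.2730.
Photons absorbed: 0.2730 × 9.288×10⁻⁵ = 2.536×10⁻⁵ mol.
Product: Φ × n_abs = 0.856 × 2.536×10⁻⁵ = 2.171×10⁻⁵ mol.
As a count: 2.171×10⁻⁵ × 6.022×10²³ = 1.31×10¹⁹.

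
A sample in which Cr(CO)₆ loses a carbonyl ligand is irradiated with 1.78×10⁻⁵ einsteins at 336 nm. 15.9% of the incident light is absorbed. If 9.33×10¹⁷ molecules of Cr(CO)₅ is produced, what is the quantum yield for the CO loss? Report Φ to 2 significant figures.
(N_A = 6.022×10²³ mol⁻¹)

Product: 9.33×10¹⁷ / 6.022×10²³ = 1.549×10⁻⁶ mol.
Photons absorbed: 0.159 × 1.78×10⁻⁵ = 2.830×10⁻⁶ mol.
Φ = 1.549×10⁻⁶ mol / 2.830×10⁻⁶ mol photons = 0.55.

Φ = 0.55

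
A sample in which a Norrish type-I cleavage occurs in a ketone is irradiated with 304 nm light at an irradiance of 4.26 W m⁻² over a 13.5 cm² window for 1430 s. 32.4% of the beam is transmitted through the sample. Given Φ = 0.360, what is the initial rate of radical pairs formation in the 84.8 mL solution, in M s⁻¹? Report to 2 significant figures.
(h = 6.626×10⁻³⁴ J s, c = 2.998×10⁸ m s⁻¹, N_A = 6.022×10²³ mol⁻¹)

Photon energy at 304 nm: hc/λ = (6.626×10⁻³⁴)(2.998×10⁸)/(304×10⁻⁹) = 6.534×10⁻¹⁹ J.
Energy delivered: (4.26 W m⁻²)(13.5×10⁻⁴ m²)(1430 s) = 8.224 J.
Photons incident: 8.224 / 6.534×10⁻¹⁹ = 1.259×10¹⁹, i.e. 1.259×10¹⁹/6.022×10²³ = 2.091×10⁻⁵ mol.
Fraction absorbed: 1 − 32.4/100 = 0.6760.
Photons absorbed: 0.6760 × 2.091×10⁻⁵ = 1.414×10⁻⁵ mol.
Product formed: 0.360 × 1.414×10⁻⁵ = 5.090×10⁻⁶ mol.
Rate: 5.090×10⁻⁶ mol / (1430 s × 0.0848 L) = 4.2×10⁻⁸ M s⁻¹.

4.2×10⁻⁸ M s⁻¹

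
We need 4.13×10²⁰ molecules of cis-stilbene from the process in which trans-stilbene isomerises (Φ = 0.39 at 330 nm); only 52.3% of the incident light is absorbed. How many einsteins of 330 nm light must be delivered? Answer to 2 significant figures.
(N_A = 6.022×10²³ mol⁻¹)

0.0034 einstein

Product: 4.13×10²⁰ / 6.022×10²³ = 6.858×10⁻⁴ mol.
Photons that must be absorbed: 6.858×10⁻⁴ / 0.39 = 0.001758 mol.
Incident photons needed: 0.001758 / 0.523 = 0.003361 mol.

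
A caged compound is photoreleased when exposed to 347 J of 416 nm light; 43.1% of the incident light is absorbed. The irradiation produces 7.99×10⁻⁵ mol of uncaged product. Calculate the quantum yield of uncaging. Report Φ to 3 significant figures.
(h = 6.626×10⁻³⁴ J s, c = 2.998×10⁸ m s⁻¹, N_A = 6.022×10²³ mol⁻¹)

Photon energy at 416 nm: hc/λ = (6.626×10⁻³⁴)(2.998×10⁸)/(416×10⁻⁹) = 4.775×10⁻¹⁹ J.
Photons incident: 347 / 4.775×10⁻¹⁹ = 7.267×10²⁰, i.e. 7.267×10²⁰/6.022×10²³ = 0.001207 mol.
Photons absorbed: 0.431 × 0.001207 = 5.202×10⁻⁴ mol.
Φ = 7.99×10⁻⁵ mol / 5.202×10⁻⁴ mol photons = 0.154.

Φ = 0.154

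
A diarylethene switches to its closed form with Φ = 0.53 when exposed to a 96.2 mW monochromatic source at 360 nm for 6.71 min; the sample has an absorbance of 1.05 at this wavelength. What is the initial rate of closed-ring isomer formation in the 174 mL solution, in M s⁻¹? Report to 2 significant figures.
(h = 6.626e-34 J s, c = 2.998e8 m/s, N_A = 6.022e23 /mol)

Photon energy at 360 nm: hc/λ = (6.626e-34)(2.998e8)/(360e-9) = 5.518e-19 J.
Energy delivered: (96.2 mW)(402.6 s) = 38.73 J.
Photons incident: 38.73 / 5.518e-19 = 7.019e19, i.e. 7.019e19/6.022e23 = 1.166e-4 mol.
Fraction absorbed: 1 − 10^(−1.05) = 0.9109.
Photons absorbed: 0.9109 × 1.166e-4 = 1.062e-4 mol.
Product formed: 0.53 × 1.062e-4 = 5.629e-5 mol.
Rate: 5.629e-5 mol / (402.6 s × 0.174 L) = 8.0e-7 M s⁻¹.

8.0e-7 M s⁻¹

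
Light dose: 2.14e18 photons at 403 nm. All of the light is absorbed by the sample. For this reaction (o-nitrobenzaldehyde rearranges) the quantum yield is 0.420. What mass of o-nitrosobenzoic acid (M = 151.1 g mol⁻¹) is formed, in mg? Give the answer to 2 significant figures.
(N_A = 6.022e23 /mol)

0.23 mg

Moles of photons: 2.14e18 / 6.022e23 = 3.554e-6 mol.
Product: Φ × n_abs = 0.420 × 3.554e-6 = 1.493e-6 mol.
Mass: 1.493e-6 × 151.1 = 2.256e-4 g = 0.23 mg.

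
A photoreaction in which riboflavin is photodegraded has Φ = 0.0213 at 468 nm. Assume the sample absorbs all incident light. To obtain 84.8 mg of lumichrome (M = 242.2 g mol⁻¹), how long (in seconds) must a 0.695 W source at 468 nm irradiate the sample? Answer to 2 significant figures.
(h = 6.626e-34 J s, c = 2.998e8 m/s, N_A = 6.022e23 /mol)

t ≈ 6000 s

Product: 84.8 mg / 242.2 g mol⁻¹ = 3.501e-4 mol.
Photons that must be absorbed: 3.501e-4 / 0.0213 = 0.01644 mol.
Photon energy: hc/λ = 4.245e-19 J; per mole, 2.556e5 J mol⁻¹.
Energy required: 0.01644 × 2.556e5 = 4202 J.
Time: 4202 J / 0.695 W = 6000 s.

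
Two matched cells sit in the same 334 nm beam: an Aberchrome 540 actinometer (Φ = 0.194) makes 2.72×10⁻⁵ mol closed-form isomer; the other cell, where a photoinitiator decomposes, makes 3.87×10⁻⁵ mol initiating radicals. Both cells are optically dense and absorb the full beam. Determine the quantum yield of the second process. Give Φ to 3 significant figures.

Φ = 0.276

Photons absorbed by the actinometer: 2.72×10⁻⁵ / 0.194 = 1.402×10⁻⁴ mol.
Φ(unknown) = 3.87×10⁻⁵ / 1.402×10⁻⁴ = 0.276.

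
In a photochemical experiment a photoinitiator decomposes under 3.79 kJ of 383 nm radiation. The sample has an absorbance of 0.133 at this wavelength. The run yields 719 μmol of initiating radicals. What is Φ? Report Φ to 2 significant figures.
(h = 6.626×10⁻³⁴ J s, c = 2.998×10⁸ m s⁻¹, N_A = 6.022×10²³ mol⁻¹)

Product: 719 μmol = 7.19×10⁻⁴ mol.
Photon energy at 383 nm: hc/λ = (6.626×10⁻³⁴)(2.998×10⁸)/(383×10⁻⁹) = 5.187×10⁻¹⁹ J.
Incident energy: 3.79 kJ = 3790 J.
Photons incident: 3790 / 5.187×10⁻¹⁹ = 7.307×10²¹, i.e. 7.307×10²¹/6.022×10²³ = 0.01213 mol.
Fraction absorbed: 1 − 10^(−0.133) = 0.2638.
Photons absorbed: 0.2638 × 0.01213 = 0.003200 mol.
Φ = 7.19×10⁻⁴ mol / 0.003200 mol photons = 0.22.

Φ = 0.22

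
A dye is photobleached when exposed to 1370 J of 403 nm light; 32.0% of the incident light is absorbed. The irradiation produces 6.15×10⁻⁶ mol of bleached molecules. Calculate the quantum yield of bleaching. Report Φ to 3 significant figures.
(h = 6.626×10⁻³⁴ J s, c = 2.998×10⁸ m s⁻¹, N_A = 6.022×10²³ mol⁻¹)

Φ = 0.00416

Photon energy at 403 nm: hc/λ = (6.626×10⁻³⁴)(2.998×10⁸)/(403×10⁻⁹) = 4.929×10⁻¹⁹ J.
Photons incident: 1370 / 4.929×10⁻¹⁹ = 2.779×10²¹, i.e. 2.779×10²¹/6.022×10²³ = 0.004615 mol.
Photons absorbed: 0.320 × 0.004615 = 0.001477 mol.
Φ = 6.15×10⁻⁶ mol / 0.001477 mol photons = 0.00416.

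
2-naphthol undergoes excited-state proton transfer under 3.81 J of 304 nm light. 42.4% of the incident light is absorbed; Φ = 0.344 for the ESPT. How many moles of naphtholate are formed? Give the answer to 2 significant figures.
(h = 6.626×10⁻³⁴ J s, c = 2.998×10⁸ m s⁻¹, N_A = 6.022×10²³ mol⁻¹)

Photon energy at 304 nm: hc/λ = (6.626×10⁻³⁴)(2.998×10⁸)/(304×10⁻⁹) = 6.534×10⁻¹⁹ J.
Photons incident: 3.81 / 6.534×10⁻¹⁹ = 5.831×10¹⁸, i.e. 5.831×10¹⁸/6.022×10²³ = 9.683×10⁻⁶ mol.
Photons absorbed: 0.424 × 9.683×10⁻⁶ = 4.106×10⁻⁶ mol.
Product: Φ × n_abs = 0.344 × 4.106×10⁻⁶ = 1.412×10⁻⁶ mol.

1.4×10⁻⁶ mol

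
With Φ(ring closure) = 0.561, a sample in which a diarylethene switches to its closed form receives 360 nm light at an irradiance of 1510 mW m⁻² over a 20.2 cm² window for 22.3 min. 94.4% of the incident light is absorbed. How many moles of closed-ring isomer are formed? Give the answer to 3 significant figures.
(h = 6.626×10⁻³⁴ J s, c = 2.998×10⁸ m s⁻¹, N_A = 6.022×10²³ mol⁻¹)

Photon energy at 360 nm: hc/λ = (6.626×10⁻³⁴)(2.998×10⁸)/(360×10⁻⁹) = 5.518×10⁻¹⁹ J.
Energy delivered: (1510 mW m⁻²)(20.2×10⁻⁴ m²)(1338 s) = 4.081 J.
Photons incident: 4.081 / 5.518×10⁻¹⁹ = 7.396×10¹⁸, i.e. 7.396×10¹⁸/6.022×10²³ = 1.228×10⁻⁵ mol.
Photons absorbed: 0.944 × 1.228×10⁻⁵ = 1.159×10⁻⁵ mol.
Product: Φ × n_abs = 0.561 × 1.159×10⁻⁵ = 6.502×10⁻⁶ mol.

6.50×10⁻⁶ mol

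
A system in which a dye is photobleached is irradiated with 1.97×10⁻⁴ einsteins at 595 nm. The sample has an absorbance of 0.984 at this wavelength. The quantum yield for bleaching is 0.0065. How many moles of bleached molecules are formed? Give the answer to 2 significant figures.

1.1×10⁻⁶ mol

Fraction absorbed: 1 − 10^(−0.984) = 0.8962.
Photons absorbed: 0.8962 × 1.97×10⁻⁴ = 1.766×10⁻⁴ mol.
Product: Φ × n_abs = 0.0065 × 1.766×10⁻⁴ = 1.148×10⁻⁶ mol.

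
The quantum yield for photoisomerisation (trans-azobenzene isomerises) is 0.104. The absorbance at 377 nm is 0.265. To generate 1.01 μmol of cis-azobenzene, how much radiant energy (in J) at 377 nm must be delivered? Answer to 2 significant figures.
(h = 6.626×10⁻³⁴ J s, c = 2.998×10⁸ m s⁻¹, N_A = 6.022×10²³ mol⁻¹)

Product: 1.01 μmol = 1.01×10⁻⁶ mol.
Photons that must be absorbed: 1.01×10⁻⁶ / 0.104 = 9.712×10⁻⁶ mol.
Fraction absorbed: 1 − 10^(−0.265) = 0.4567.
Incident photons needed: 9.712×10⁻⁶ / 0.4567 = 2.127×10⁻⁵ mol.
Photon energy: hc/λ = 5.269×10⁻¹⁹ J; per mole, 3.173×10⁵ J mol⁻¹.
Energy required: 2.127×10⁻⁵ × 3.173×10⁵ = 6.7 J.

6.7 J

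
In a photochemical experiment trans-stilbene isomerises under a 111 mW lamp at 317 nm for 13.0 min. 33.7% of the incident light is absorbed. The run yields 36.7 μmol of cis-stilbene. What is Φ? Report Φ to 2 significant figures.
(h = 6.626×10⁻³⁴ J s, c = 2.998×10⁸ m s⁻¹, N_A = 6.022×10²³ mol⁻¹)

Φ = 0.47

Product: 36.7 μmol = 3.67×10⁻⁵ mol.
Photon energy at 317 nm: hc/λ = (6.626×10⁻³⁴)(2.998×10⁸)/(317×10⁻⁹) = 6.266×10⁻¹⁹ J.
Energy delivered: (111 mW)(780 s) = 86.58 J.
Photons incident: 86.58 / 6.266×10⁻¹⁹ = 1.382×10²⁰, i.e. 1.382×10²⁰/6.022×10²³ = 2.295×10⁻⁴ mol.
Photons absorbed: 0.337 × 2.295×10⁻⁴ = 7.734×10⁻⁵ mol.
Φ = 3.67×10⁻⁵ mol / 7.734×10⁻⁵ mol photons = 0.47.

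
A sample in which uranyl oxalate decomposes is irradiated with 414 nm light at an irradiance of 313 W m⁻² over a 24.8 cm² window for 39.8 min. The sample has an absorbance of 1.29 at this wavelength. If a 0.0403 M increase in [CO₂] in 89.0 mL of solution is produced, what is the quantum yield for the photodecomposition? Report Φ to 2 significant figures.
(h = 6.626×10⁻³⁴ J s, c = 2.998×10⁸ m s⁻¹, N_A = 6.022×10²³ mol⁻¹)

Product: (0.0403 M)(0.089 L) = 0.003587 mol.
Photon energy at 414 nm: hc/λ = (6.626×10⁻³⁴)(2.998×10⁸)/(414×10⁻⁹) = 4.798×10⁻¹⁹ J.
Energy delivered: (313 W m⁻²)(24.8×10⁻⁴ m²)(2388 s) = 1854 J.
Photons incident: 1854 / 4.798×10⁻¹⁹ = 3.864×10²¹, i.e. 3.864×10²¹/6.022×10²³ = 0.006416 mol.
Fraction absorbed: 1 − 10^(−1.29) = 0.9487.
Photons absorbed: 0.9487 × 0.006416 = 0.006087 mol.
Φ = 0.003587 mol / 0.006087 mol photons = 0.59.

Φ = 0.59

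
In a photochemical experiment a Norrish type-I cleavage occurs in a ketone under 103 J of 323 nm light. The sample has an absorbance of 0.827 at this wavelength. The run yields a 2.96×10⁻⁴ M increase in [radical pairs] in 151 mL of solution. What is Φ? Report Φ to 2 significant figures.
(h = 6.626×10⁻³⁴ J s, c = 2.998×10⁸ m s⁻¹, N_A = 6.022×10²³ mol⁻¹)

Product: (2.96×10⁻⁴ M)(0.151 L) = 4.470×10⁻⁵ mol.
Photon energy at 323 nm: hc/λ = (6.626×10⁻³⁴)(2.998×10⁸)/(323×10⁻⁹) = 6.150×10⁻¹⁹ J.
Photons incident: 103 / 6.150×10⁻¹⁹ = 1.675×10²⁰, i.e. 1.675×10²⁰/6.022×10²³ = 2.781×10⁻⁴ mol.
Fraction absorbed: 1 − 10^(−0.827) = 0.8511.
Photons absorbed: 0.8511 × 2.781×10⁻⁴ = 2.367×10⁻⁴ mol.
Φ = 4.470×10⁻⁵ mol / 2.367×10⁻⁴ mol photons = 0.19.

Φ = 0.19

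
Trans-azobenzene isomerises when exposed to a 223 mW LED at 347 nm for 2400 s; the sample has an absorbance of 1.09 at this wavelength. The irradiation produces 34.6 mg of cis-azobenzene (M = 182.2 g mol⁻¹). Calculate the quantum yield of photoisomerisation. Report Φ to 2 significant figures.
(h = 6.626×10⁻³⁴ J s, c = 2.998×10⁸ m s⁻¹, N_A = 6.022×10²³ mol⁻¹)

Φ = 0.13

Product: 34.6 mg / 182.2 g mol⁻¹ = 1.899×10⁻⁴ mol.
Photon energy at 347 nm: hc/λ = (6.626×10⁻³⁴)(2.998×10⁸)/(347×10⁻⁹) = 5.725×10⁻¹⁹ J.
Energy delivered: (223 mW)(2400 s) = 535.2 J.
Photons incident: 535.2 / 5.725×10⁻¹⁹ = 9.348×10²⁰, i.e. 9.348×10²⁰/6.022×10²³ = 0.001552 mol.
Fraction absorbed: 1 − 10^(−1.09) = 0.9187.
Photons absorbed: 0.9187 × 0.001552 = 0.001426 mol.
Φ = 1.899×10⁻⁴ mol / 0.001426 mol photons = 0.13.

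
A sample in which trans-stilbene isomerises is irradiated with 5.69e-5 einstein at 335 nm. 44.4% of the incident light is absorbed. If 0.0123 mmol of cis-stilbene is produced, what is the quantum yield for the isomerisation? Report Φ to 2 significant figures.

Φ = 0.49

Product: 0.0123 mmol = 1.23e-5 mol.
Photons absorbed: 0.444 × 5.69e-5 = 2.526e-5 mol.
Φ = 1.23e-5 mol / 2.526e-5 mol photons = 0.49.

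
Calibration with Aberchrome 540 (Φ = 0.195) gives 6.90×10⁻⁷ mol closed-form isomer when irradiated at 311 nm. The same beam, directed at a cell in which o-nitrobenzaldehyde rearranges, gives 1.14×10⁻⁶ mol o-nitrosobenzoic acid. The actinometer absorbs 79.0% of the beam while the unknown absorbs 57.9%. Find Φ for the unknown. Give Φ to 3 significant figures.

Φ = 0.440

Photons absorbed by the actinometer: 6.90×10⁻⁷ / 0.195 = 3.538×10⁻⁶ mol.
Incident flux: 3.538×10⁻⁶ / 0.790 = 4.478×10⁻⁶ einstein.
Absorbed by unknown: 0.579 × 4.478×10⁻⁶ = 2.593×10⁻⁶ mol.
Φ(unknown) = 1.14×10⁻⁶ / 2.593×10⁻⁶ = 0.440.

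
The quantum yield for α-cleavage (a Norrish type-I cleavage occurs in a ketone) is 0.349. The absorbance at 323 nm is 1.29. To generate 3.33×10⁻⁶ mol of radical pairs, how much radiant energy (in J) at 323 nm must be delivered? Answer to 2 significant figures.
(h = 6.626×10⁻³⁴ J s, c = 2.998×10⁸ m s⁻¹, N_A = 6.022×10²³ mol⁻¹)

Photons that must be absorbed: 3.33×10⁻⁶ / 0.349 = 9.542×10⁻⁶ mol.
Fraction absorbed: 1 − 10^(−1.29) = 0.9487.
Incident photons needed: 9.542×10⁻⁶ / 0.9487 = 1.006×10⁻⁵ mol.
Photon energy: hc/λ = 6.150×10⁻¹⁹ J; per mole, 3.704×10⁵ J mol⁻¹.
Energy required: 1.006×10⁻⁵ × 3.704×10⁵ = 3.7 J.

3.7 J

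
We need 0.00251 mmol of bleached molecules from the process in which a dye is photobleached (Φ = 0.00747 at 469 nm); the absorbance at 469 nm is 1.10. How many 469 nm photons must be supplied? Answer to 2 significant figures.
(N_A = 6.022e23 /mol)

2.2e20 photons

Product: 0.00251 mmol = 2.51e-6 mol.
Photons that must be absorbed: 2.51e-6 / 0.00747 = 3.360e-4 mol.
Fraction absorbed: 1 − 10^(−1.10) = 0.9206.
Incident photons needed: 3.360e-4 / 0.9206 = 3.650e-4 mol.
Photon count: 3.650e-4 × 6.022e23 = 2.2e20.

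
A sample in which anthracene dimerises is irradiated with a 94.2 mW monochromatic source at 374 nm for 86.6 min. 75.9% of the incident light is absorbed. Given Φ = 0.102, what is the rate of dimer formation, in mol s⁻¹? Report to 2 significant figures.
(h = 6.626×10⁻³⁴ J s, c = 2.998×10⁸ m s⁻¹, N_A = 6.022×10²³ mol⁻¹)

Photon energy at 374 nm: hc/λ = (6.626×10⁻³⁴)(2.998×10⁸)/(374×10⁻⁹) = 5.311×10⁻¹⁹ J.
Energy delivered: (94.2 mW)(5196 s) = 489.5 J.
Photons incident: 489.5 / 5.311×10⁻¹⁹ = 9.217×10²⁰, i.e. 9.217×10²⁰/6.022×10²³ = 0.001531 mol.
Photons absorbed: 0.759 × 0.001531 = 0.001162 mol.
Product formed: 0.102 × 0.001162 = 1.185×10⁻⁴ mol.
Rate: 1.185×10⁻⁴ / 5196 s = 2.3×10⁻⁸ mol s⁻¹.

2.3×10⁻⁸ mol s⁻¹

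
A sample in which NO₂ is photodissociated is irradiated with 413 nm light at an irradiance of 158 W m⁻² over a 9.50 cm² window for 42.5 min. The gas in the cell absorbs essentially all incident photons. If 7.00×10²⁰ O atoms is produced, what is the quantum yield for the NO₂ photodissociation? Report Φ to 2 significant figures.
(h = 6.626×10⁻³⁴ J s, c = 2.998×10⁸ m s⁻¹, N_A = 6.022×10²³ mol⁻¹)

Φ = 0.88

Product: 7.00×10²⁰ / 6.022×10²³ = 0.001162 mol.
Photon energy at 413 nm: hc/λ = (6.626×10⁻³⁴)(2.998×10⁸)/(413×10⁻⁹) = 4.810×10⁻¹⁹ J.
Energy delivered: (158 W m⁻²)(9.50×10⁻⁴ m²)(2550 s) = 382.8 J.
Photons incident: 382.8 / 4.810×10⁻¹⁹ = 7.958×10²⁰, i.e. 7.958×10²⁰/6.022×10²³ = 0.001321 mol.
Φ = 0.001162 mol / 0.001321 mol photons = 0.88.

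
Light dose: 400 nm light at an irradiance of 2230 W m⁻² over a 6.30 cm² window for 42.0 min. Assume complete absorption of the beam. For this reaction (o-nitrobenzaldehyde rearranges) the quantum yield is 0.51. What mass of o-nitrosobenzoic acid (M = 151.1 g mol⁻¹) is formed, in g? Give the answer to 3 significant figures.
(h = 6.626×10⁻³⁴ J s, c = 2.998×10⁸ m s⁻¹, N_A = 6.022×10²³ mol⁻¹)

Photon energy at 400 nm: hc/λ = (6.626×10⁻³⁴)(2.998×10⁸)/(400×10⁻⁹) = 4.966×10⁻¹⁹ J.
Energy delivered: (2230 W m⁻²)(6.30×10⁻⁴ m²)(2520 s) = 3540 J.
Photons incident: 3540 / 4.966×10⁻¹⁹ = 7.128×10²¹, i.e. 7.128×10²¹/6.022×10²³ = 0.01184 mol.
Product: Φ × n_abs = 0.51 × 0.01184 = 0.006038 mol.
Mass: 0.006038 × 151.1 = 0.9123 g = 0.912 g.

0.912 g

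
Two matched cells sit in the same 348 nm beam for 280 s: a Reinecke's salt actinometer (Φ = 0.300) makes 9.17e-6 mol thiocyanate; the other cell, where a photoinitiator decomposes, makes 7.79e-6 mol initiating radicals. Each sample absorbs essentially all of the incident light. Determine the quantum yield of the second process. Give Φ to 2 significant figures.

Φ = 0.25

Photons absorbed by the actinometer: 9.17e-6 / 0.300 = 3.057e-5 mol.
Φ(unknown) = 7.79e-6 / 3.057e-5 = 0.25.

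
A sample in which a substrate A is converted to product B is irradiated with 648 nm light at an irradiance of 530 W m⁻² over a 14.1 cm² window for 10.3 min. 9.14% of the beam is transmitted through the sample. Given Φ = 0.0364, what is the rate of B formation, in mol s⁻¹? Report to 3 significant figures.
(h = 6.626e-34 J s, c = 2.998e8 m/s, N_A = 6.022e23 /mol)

Photon energy at 648 nm: hc/λ = (6.626e-34)(2.998e8)/(648e-9) = 3.066e-19 J.
Energy delivered: (530 W m⁻²)(14.1e-4 m²)(618 s) = 461.8 J.
Photons incident: 461.8 / 3.066e-19 = 1.506e21, i.e. 1.506e21/6.022e23 = 0.002501 mol.
Fraction absorbed: 1 − 9.14/100 = 0.9086.
Photons absorbed: 0.9086 × 0.002501 = 0.002272 mol.
Product formed: 0.0364 × 0.002272 = 8.270e-5 mol.
Rate: 8.270e-5 / 618 s = 1.34e-7 mol s⁻¹.

1.34e-7 mol s⁻¹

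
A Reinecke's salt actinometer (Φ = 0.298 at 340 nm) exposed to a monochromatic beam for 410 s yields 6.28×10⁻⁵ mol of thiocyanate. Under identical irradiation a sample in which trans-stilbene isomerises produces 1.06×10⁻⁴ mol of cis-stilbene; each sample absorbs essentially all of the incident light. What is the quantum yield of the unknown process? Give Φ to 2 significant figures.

Photons absorbed by the actinometer: 6.28×10⁻⁵ / 0.298 = 2.107×10⁻⁴ mol.
Φ(unknown) = 1.06×10⁻⁴ / 2.107×10⁻⁴ = 0.50.

Φ = 0.50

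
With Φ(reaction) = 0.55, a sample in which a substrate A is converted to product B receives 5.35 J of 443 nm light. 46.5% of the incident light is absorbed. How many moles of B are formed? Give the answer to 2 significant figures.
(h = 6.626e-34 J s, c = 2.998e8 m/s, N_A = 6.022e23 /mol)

5.1e-6 mol

Photon energy at 443 nm: hc/λ = (6.626e-34)(2.998e8)/(443e-9) = 4.484e-19 J.
Photons incident: 5.35 / 4.484e-19 = 1.193e19, i.e. 1.193e19/6.022e23 = 1.981e-5 mol.
Photons absorbed: 0.465 × 1.981e-5 = 9.212e-6 mol.
Product: Φ × n_abs = 0.55 × 9.212e-6 = 5.067e-6 mol.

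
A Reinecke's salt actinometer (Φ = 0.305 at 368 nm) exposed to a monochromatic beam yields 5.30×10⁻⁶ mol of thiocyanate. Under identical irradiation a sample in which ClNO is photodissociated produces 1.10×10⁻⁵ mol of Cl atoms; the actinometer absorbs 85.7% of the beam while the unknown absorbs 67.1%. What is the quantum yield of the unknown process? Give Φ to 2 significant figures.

Φ = 0.81

Photons absorbed by the actinometer: 5.30×10⁻⁶ / 0.305 = 1.738×10⁻⁵ mol.
Incident flux: 1.738×10⁻⁵ / 0.857 = 2.028×10⁻⁵ einstein.
Absorbed by unknown: 0.671 × 2.028×10⁻⁵ = 1.361×10⁻⁵ mol.
Φ(unknown) = 1.10×10⁻⁵ / 1.361×10⁻⁵ = 0.81.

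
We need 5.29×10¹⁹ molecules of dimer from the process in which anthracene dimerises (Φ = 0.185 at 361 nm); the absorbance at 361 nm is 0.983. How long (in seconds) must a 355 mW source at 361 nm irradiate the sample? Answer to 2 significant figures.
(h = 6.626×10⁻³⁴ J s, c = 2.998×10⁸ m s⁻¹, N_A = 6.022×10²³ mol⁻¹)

Product: 5.29×10¹⁹ / 6.022×10²³ = 8.784×10⁻⁵ mol.
Photons that must be absorbed: 8.784×10⁻⁵ / 0.185 = 4.748×10⁻⁴ mol.
Fraction absorbed: 1 − 10^(−0.983) = 0.8960.
Incident photons needed: 4.748×10⁻⁴ / 0.8960 = 5.299×10⁻⁴ mol.
Photon energy: hc/λ = 5.503×10⁻¹⁹ J; per mole, 3.314×10⁵ J mol⁻¹.
Energy required: 5.299×10⁻⁴ × 3.314×10⁵ = 175.6 J.
Time: 175.6 J / 0.355 W = 490 s.

t ≈ 490 s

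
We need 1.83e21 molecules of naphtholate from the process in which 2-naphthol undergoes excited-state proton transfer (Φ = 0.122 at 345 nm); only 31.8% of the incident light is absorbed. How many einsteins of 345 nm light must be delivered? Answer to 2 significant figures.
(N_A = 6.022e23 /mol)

Product: 1.83e21 / 6.022e23 = 0.003039 mol.
Photons that must be absorbed: 0.003039 / 0.122 = 0.02491 mol.
Incident photons needed: 0.02491 / 0.318 = 0.07833 mol.

0.078 einstein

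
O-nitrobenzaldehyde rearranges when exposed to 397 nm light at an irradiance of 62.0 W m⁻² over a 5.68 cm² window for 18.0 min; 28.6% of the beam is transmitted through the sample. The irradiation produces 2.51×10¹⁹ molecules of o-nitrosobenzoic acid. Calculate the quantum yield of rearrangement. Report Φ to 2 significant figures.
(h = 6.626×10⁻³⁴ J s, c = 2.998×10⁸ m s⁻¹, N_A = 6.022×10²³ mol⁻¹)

Φ = 0.46

Product: 2.51×10¹⁹ / 6.022×10²³ = 4.168×10⁻⁵ mol.
Photon energy at 397 nm: hc/λ = (6.626×10⁻³⁴)(2.998×10⁸)/(397×10⁻⁹) = 5.004×10⁻¹⁹ J.
Energy delivered: (62.0 W m⁻²)(5.68×10⁻⁴ m²)(1080 s) = 38.03 J.
Photons incident: 38.03 / 5.004×10⁻¹⁹ = 7.600×10¹⁹, i.e. 7.600×10¹⁹/6.022×10²³ = 1.262×10⁻⁴ mol.
Fraction absorbed: 1 − 28.6/100 = 0.7140.
Photons absorbed: 0.7140 × 1.262×10⁻⁴ = 9.011×10⁻⁵ mol.
Φ = 4.168×10⁻⁵ mol / 9.011×10⁻⁵ mol photons = 0.46.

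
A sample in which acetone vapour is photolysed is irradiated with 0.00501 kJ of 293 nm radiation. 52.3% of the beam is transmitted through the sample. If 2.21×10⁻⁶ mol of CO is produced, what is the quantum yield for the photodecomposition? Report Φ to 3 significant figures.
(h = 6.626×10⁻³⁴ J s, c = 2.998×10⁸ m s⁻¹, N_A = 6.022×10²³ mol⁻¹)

Φ = 0.378

Photon energy at 293 nm: hc/λ = (6.626×10⁻³⁴)(2.998×10⁸)/(293×10⁻⁹) = 6.780×10⁻¹⁹ J.
Incident energy: 0.00501 kJ = 5.01 J.
Photons incident: 5.01 / 6.780×10⁻¹⁹ = 7.389×10¹⁸, i.e. 7.389×10¹⁸/6.022×10²³ = 1.227×10⁻⁵ mol.
Fraction absorbed: 1 − 52.3/100 = 0.4770.
Photons absorbed: 0.4770 × 1.227×10⁻⁵ = 5.853×10⁻⁶ mol.
Φ = 2.21×10⁻⁶ mol / 5.853×10⁻⁶ mol photons = 0.378.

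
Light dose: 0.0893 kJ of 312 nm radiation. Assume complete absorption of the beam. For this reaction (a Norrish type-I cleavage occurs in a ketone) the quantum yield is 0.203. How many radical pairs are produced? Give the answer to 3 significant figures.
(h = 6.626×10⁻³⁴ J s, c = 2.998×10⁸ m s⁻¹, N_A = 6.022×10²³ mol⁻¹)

Photon energy at 312 nm: hc/λ = (6.626×10⁻³⁴)(2.998×10⁸)/(312×10⁻⁹) = 6.367×10⁻¹⁹ J.
Incident energy: 0.0893 kJ = 89.3 J.
Photons incident: 89.3 / 6.367×10⁻¹⁹ = 1.403×10²⁰, i.e. 1.403×10²⁰/6.022×10²³ = 2.330×10⁻⁴ mol.
Product: Φ × n_abs = 0.203 × 2.330×10⁻⁴ = 4.730×10⁻⁵ mol.
As a count: 4.730×10⁻⁵ × 6.022×10²³ = 2.85×10¹⁹.

2.85×10¹⁹ radical pairs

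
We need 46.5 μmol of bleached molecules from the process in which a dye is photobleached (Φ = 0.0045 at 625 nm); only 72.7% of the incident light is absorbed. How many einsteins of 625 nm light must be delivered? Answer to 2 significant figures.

0.014 einstein

Product: 46.5 μmol = 4.65×10⁻⁵ mol.
Photons that must be absorbed: 4.65×10⁻⁵ / 0.0045 = 0.01033 mol.
Incident photons needed: 0.01033 / 0.727 = 0.01421 mol.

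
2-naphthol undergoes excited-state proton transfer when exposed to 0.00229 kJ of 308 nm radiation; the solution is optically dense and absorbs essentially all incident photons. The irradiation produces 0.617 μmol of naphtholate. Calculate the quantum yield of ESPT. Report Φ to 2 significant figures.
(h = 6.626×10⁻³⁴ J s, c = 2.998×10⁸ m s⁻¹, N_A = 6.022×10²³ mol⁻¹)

Φ = 0.10

Product: 0.617 μmol = 6.17×10⁻⁷ mol.
Photon energy at 308 nm: hc/λ = (6.626×10⁻³⁴)(2.998×10⁸)/(308×10⁻⁹) = 6.450×10⁻¹⁹ J.
Incident energy: 0.00229 kJ = 2.29 J.
Photons incident: 2.29 / 6.450×10⁻¹⁹ = 3.550×10¹⁸, i.e. 3.550×10¹⁸/6.022×10²³ = 5.895×10⁻⁶ mol.
Φ = 6.17×10⁻⁷ mol / 5.895×10⁻⁶ mol photons = 0.10.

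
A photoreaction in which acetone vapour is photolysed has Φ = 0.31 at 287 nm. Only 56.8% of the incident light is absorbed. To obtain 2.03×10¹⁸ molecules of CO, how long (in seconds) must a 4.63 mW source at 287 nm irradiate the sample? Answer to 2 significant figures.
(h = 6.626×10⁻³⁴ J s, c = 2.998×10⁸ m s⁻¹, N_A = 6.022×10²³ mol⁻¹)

t ≈ 1700 s

Product: 2.03×10¹⁸ / 6.022×10²³ = 3.371×10⁻⁶ mol.
Photons that must be absorbed: 3.371×10⁻⁶ / 0.31 = 1.087×10⁻⁵ mol.
Incident photons needed: 1.087×10⁻⁵ / 0.568 = 1.914×10⁻⁵ mol.
Photon energy: hc/λ = 6.922×10⁻¹⁹ J; per mole, 4.168×10⁵ J mol⁻¹.
Energy required: 1.914×10⁻⁵ × 4.168×10⁵ = 7.978 J.
Time: 7.978 J / 0.00463 W = 1700 s.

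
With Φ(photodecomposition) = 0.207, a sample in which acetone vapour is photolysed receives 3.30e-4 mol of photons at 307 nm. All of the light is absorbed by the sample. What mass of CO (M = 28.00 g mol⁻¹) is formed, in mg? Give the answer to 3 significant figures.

1.91 mg

Product: Φ × n_abs = 0.207 × 3.30e-4 = 6.831e-5 mol.
Mass: 6.831e-5 × 28.00 = 0.001913 g = 1.91 mg.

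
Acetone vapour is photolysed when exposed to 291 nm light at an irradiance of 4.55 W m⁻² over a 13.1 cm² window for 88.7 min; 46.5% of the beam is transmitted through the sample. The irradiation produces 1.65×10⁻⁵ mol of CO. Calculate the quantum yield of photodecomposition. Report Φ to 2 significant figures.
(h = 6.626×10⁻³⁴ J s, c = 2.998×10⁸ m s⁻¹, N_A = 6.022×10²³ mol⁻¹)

Φ = 0.40

Photon energy at 291 nm: hc/λ = (6.626×10⁻³⁴)(2.998×10⁸)/(291×10⁻⁹) = 6.826×10⁻¹⁹ J.
Energy delivered: (4.55 W m⁻²)(13.1×10⁻⁴ m²)(5322 s) = 31.72 J.
Photons incident: 31.72 / 6.826×10⁻¹⁹ = 4.647×10¹⁹, i.e. 4.647×10¹⁹/6.022×10²³ = 7.717×10⁻⁵ mol.
Fraction absorbed: 1 − 46.5/100 = 0.5350.
Photons absorbed: 0.5350 × 7.717×10⁻⁵ = 4.129×10⁻⁵ mol.
Φ = 1.65×10⁻⁵ mol / 4.129×10⁻⁵ mol photons = 0.40.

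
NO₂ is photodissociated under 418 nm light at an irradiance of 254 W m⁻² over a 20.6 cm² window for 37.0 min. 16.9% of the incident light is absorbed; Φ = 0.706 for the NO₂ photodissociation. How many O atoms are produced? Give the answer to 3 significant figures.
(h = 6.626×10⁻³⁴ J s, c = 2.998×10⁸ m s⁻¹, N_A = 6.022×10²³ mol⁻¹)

2.92×10²⁰ atoms

Photon energy at 418 nm: hc/λ = (6.626×10⁻³⁴)(2.998×10⁸)/(418×10⁻⁹) = 4.752×10⁻¹⁹ J.
Energy delivered: (254 W m⁻²)(20.6×10⁻⁴ m²)(2220 s) = 1162 J.
Photons incident: 1162 / 4.752×10⁻¹⁹ = 2.445×10²¹, i.e. 2.445×10²¹/6.022×10²³ = 0.004060 mol.
Photons absorbed: 0.169 × 0.004060 = 6.861×10⁻⁴ mol.
Product: Φ × n_abs = 0.706 × 6.861×10⁻⁴ = 4.844×10⁻⁴ mol.
As a count: 4.844×10⁻⁴ × 6.022×10²³ = 2.92×10²⁰.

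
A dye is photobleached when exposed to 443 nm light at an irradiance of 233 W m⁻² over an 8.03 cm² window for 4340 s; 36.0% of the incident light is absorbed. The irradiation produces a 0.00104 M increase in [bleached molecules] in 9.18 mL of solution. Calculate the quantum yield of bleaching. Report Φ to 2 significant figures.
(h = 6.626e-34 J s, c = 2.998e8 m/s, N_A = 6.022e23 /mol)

Φ = 0.0088

Product: (0.00104 M)(0.00918 L) = 9.547e-6 mol.
Photon energy at 443 nm: hc/λ = (6.626e-34)(2.998e8)/(443e-9) = 4.484e-19 J.
Energy delivered: (233 W m⁻²)(8.03e-4 m²)(4340 s) = 812.0 J.
Photons incident: 812.0 / 4.484e-19 = 1.811e21, i.e. 1.811e21/6.022e23 = 0.003007 mol.
Photons absorbed: 0.360 × 0.003007 = 0.001083 mol.
Φ = 9.547e-6 mol / 0.001083 mol photons = 0.0088.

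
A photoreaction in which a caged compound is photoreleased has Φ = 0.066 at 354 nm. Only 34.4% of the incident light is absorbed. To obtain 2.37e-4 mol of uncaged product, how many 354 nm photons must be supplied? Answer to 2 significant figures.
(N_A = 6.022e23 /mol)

6.3e21 photons

Photons that must be absorbed: 2.37e-4 / 0.066 = 0.003591 mol.
Incident photons needed: 0.003591 / 0.344 = 0.01044 mol.
Photon count: 0.01044 × 6.022e23 = 6.3e21.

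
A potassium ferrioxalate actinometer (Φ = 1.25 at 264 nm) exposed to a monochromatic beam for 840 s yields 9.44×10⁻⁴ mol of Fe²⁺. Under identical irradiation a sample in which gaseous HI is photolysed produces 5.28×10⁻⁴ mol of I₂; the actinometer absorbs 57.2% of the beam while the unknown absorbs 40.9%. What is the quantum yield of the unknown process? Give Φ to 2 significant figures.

Photons absorbed by the actinometer: 9.44×10⁻⁴ / 1.25 = 7.552×10⁻⁴ mol.
Incident flux: 7.552×10⁻⁴ / 0.572 = 0.001320 einstein.
Absorbed by unknown: 0.409 × 0.001320 = 5.399×10⁻⁴ mol.
Φ(unknown) = 5.28×10⁻⁴ / 5.399×10⁻⁴ = 0.98.

Φ = 0.98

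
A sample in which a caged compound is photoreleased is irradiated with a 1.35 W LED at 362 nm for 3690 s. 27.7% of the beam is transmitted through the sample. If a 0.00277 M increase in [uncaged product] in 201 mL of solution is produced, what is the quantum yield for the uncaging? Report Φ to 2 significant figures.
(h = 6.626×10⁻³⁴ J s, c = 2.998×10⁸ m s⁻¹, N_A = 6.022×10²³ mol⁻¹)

Φ = 0.051

Product: (0.00277 M)(0.201 L) = 5.568×10⁻⁴ mol.
Photon energy at 362 nm: hc/λ = (6.626×10⁻³⁴)(2.998×10⁸)/(362×10⁻⁹) = 5.487×10⁻¹⁹ J.
Energy delivered: (1.35 W)(3690 s) = 4982 J.
Photons incident: 4982 / 5.487×10⁻¹⁹ = 9.080×10²¹, i.e. 9.080×10²¹/6.022×10²³ = 0.01508 mol.
Fraction absorbed: 1 − 27.7/100 = 0.7230.
Photons absorbed: 0.7230 × 0.01508 = 0.01090 mol.
Φ = 5.568×10⁻⁴ mol / 0.01090 mol photons = 0.051.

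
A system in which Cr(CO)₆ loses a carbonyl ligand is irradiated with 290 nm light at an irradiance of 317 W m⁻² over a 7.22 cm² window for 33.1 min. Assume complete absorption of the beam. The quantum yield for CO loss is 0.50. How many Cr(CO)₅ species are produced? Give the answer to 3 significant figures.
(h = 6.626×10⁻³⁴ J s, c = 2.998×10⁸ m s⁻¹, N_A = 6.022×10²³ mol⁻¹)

3.32×10²⁰ species

Photon energy at 290 nm: hc/λ = (6.626×10⁻³⁴)(2.998×10⁸)/(290×10⁻⁹) = 6.850×10⁻¹⁹ J.
Energy delivered: (317 W m⁻²)(7.22×10⁻⁴ m²)(1986 s) = 454.5 J.
Photons incident: 454.5 / 6.850×10⁻¹⁹ = 6.635×10²⁰, i.e. 6.635×10²⁰/6.022×10²³ = 0.001102 mol.
Product: Φ × n_abs = 0.50 × 0.001102 = 5.510×10⁻⁴ mol.
As a count: 5.510×10⁻⁴ × 6.022×10²³ = 3.32×10²⁰.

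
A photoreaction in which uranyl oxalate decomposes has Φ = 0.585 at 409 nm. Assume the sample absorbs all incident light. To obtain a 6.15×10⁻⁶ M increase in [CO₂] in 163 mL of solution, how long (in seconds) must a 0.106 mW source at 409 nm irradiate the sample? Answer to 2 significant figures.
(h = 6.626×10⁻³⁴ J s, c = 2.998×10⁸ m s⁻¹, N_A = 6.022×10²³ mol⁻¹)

t ≈ 4700 s

Product: (6.15×10⁻⁶ M)(0.163 L) = 1.002×10⁻⁶ mol.
Photons that must be absorbed: 1.002×10⁻⁶ / 0.585 = 1.713×10⁻⁶ mol.
Photon energy: hc/λ = 4.857×10⁻¹⁹ J; per mole, 2.925×10⁵ J mol⁻¹.
Energy required: 1.713×10⁻⁶ × 2.925×10⁵ = 0.5011 J.
Time: 0.5011 J / 0.000106 W = 4700 s.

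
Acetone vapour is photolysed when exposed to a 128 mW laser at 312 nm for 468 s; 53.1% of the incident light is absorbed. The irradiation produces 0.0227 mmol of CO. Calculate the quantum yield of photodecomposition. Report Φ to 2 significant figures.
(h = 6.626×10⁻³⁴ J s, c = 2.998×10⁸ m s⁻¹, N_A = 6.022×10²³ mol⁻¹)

Φ = 0.27

Product: 0.0227 mmol = 2.27×10⁻⁵ mol.
Photon energy at 312 nm: hc/λ = (6.626×10⁻³⁴)(2.998×10⁸)/(312×10⁻⁹) = 6.367×10⁻¹⁹ J.
Energy delivered: (128 mW)(468 s) = 59.90 J.
Photons incident: 59.90 / 6.367×10⁻¹⁹ = 9.408×10¹⁹, i.e. 9.408×10¹⁹/6.022×10²³ = 1.562×10⁻⁴ mol.
Photons absorbed: 0.531 × 1.562×10⁻⁴ = 8.294×10⁻⁵ mol.
Φ = 2.27×10⁻⁵ mol / 8.294×10⁻⁵ mol photons = 0.27.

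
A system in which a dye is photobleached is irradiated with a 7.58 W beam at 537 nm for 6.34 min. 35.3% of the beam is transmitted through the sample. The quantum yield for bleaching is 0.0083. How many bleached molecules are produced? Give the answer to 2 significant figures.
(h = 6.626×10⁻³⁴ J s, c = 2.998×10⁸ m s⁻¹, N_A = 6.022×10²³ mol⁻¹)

Photon energy at 537 nm: hc/λ = (6.626×10⁻³⁴)(2.998×10⁸)/(537×10⁻⁹) = 3.699×10⁻¹⁹ J.
Energy delivered: (7.58 W)(380.4 s) = 2883 J.
Photons incident: 2883 / 3.699×10⁻¹⁹ = 7.794×10²¹, i.e. 7.794×10²¹/6.022×10²³ = 0.01294 mol.
Fraction absorbed: 1 − 35.3/100 = 0.6470.
Photons absorbed: 0.6470 × 0.01294 = 0.008372 mol.
Product: Φ × n_abs = 0.0083 × 0.008372 = 6.949×10⁻⁵ mol.
As a count: 6.949×10⁻⁵ × 6.022×10²³ = 4.2×10¹⁹.

4.2×10¹⁹ bleached molecules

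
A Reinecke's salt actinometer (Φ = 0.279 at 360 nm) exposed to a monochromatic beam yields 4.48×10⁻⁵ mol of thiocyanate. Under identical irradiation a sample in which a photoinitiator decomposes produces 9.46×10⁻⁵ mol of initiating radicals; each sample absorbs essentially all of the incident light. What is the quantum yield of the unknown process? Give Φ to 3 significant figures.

Φ = 0.589

Photons absorbed by the actinometer: 4.48×10⁻⁵ / 0.279 = 1.606×10⁻⁴ mol.
Φ(unknown) = 9.46×10⁻⁵ / 1.606×10⁻⁴ = 0.589.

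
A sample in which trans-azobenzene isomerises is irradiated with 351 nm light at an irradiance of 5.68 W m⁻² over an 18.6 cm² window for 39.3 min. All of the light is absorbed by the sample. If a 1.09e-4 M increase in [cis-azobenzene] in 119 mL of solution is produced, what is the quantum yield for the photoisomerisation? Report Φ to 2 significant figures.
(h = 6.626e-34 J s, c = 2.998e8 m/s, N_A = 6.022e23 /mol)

Product: (1.09e-4 M)(0.119 L) = 1.297e-5 mol.
Photon energy at 351 nm: hc/λ = (6.626e-34)(2.998e8)/(351e-9) = 5.659e-19 J.
Energy delivered: (5.68 W m⁻²)(18.6e-4 m²)(2358 s) = 24.91 J.
Photons incident: 24.91 / 5.659e-19 = 4.402e19, i.e. 4.402e19/6.022e23 = 7.310e-5 mol.
Φ = 1.297e-5 mol / 7.310e-5 mol photons = 0.18.

Φ = 0.18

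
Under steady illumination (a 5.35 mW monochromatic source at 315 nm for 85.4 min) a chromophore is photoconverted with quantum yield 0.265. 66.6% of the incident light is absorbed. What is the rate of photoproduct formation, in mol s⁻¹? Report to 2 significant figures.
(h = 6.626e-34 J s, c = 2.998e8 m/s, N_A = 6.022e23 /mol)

2.5e-9 mol s⁻¹

Photon energy at 315 nm: hc/λ = (6.626e-34)(2.998e8)/(315e-9) = 6.306e-19 J.
Energy delivered: (5.35 mW)(5124 s) = 27.41 J.
Photons incident: 27.41 / 6.306e-19 = 4.347e19, i.e. 4.347e19/6.022e23 = 7.219e-5 mol.
Photons absorbed: 0.666 × 7.219e-5 = 4.808e-5 mol.
Product formed: 0.265 × 4.808e-5 = 1.274e-5 mol.
Rate: 1.274e-5 / 5124 s = 2.5e-9 mol s⁻¹.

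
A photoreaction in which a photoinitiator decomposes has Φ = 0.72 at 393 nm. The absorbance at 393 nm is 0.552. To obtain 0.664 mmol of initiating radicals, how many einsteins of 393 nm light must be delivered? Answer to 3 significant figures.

0.00128 einstein

Product: 0.664 mmol = 6.64e-4 mol.
Photons that must be absorbed: 6.64e-4 / 0.72 = 9.222e-4 mol.
Fraction absorbed: 1 − 10^(−0.552) = 0.7195.
Incident photons needed: 9.222e-4 / 0.7195 = 0.001282 mol.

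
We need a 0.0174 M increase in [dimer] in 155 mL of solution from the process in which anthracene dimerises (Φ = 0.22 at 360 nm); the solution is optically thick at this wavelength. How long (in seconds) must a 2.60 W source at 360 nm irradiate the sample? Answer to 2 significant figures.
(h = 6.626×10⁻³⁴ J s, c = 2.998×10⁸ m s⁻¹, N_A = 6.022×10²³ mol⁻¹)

t ≈ 1600 s

Product: (0.0174 M)(0.155 L) = 0.002697 mol.
Photons that must be absorbed: 0.002697 / 0.22 = 0.01226 mol.
Photon energy: hc/λ = 5.518×10⁻¹⁹ J; per mole, 3.323×10⁵ J mol⁻¹.
Energy required: 0.01226 × 3.323×10⁵ = 4074 J.
Time: 4074 J / 2.6 W = 1600 s.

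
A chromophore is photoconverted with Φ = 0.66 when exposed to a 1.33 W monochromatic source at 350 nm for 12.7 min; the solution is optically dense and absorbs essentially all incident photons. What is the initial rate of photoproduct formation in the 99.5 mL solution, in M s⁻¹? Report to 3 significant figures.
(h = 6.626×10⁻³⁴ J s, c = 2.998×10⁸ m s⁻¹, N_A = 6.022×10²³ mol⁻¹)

Photon energy at 350 nm: hc/λ = (6.626×10⁻³⁴)(2.998×10⁸)/(350×10⁻⁹) = 5.676×10⁻¹⁹ J.
Energy delivered: (1.33 W)(762 s) = 1013 J.
Photons incident: 1013 / 5.676×10⁻¹⁹ = 1.785×10²¹, i.e. 1.785×10²¹/6.022×10²³ = 0.002964 mol.
Product formed: 0.66 × 0.002964 = 0.001956 mol.
Rate: 0.001956 mol / (762 s × 0.0995 L) = 2.58×10⁻⁵ M s⁻¹.

2.58×10⁻⁵ M s⁻¹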